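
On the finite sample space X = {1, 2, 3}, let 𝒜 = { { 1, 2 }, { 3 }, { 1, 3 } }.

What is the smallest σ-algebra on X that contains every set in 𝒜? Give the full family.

Answer: σ(𝒜) = { {}, { 1 }, { 2 }, { 3 }, { 1, 2 }, { 1, 3 }, { 2, 3 }, X }

Derivation:
Initial family (5 sets): { {}, { 3 }, { 1, 2 }, { 1, 3 }, X }.
Step 1 (1 new):
  { 2 }  = ᶜ of { 1, 3 }
  — 6 sets.
Step 2 (1 new):
  { 2, 3 }  = { 3 } ∪ { 2 }
  — 7 sets.
Step 3 (1 new):
  { 1 }  = ᶜ of { 2, 3 }
  — 8 sets.
Step 4: closed — nothing new.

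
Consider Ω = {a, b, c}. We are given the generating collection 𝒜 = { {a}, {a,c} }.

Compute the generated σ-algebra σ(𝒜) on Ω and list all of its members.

σ(𝒜) (8 sets): { {}, {a}, {b}, {c}, {a,b}, {a,c}, {b,c}, Ω }

Derivation:
Start: 𝒜 ∪ {∅, Ω} = { {}, {a}, {a,c}, Ω }.
Pass 1. New:
  {b}  = Ω∖{a,c}
  {b,c}  = Ω∖{a}
  — 6 sets.
Pass 2: 1 new —
  {a,b}  = {b} ∪ {a}
  — 7 sets.
Pass 3: +1 →
  {c}  = Ω∖{a,b}
  — 8 sets.
Pass 4 adds nothing — fixpoint reached.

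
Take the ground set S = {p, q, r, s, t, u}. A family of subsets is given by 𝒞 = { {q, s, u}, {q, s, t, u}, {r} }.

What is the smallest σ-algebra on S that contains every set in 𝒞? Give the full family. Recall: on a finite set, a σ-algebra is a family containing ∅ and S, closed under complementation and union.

Seed the family with 𝒞 together with ∅ and S: { {}, {r}, {q, s, u}, {q, s, t, u}, S }.
Round 1. New:
  {p, r}  = S∖{q, s, t, u}
  {p, r, t}  = S∖{q, s, u}
  {q, r, s, u}  = {q, s, u} ∪ {r}
  {p, q, s, t, u}  = S∖{r}
  {q, r, s, t, u}  = {r} ∪ {q, s, t, u}
  (now 10)
Round 2 (3 new):
  {p}  = S∖{q, r, s, t, u}
  {p, t}  = S∖{q, r, s, u}
  {p, q, r, s, u}  = {q, s, u} ∪ {p, r}
  (now 13)
Round 3 adds 2:
  {t}  = S∖{p, q, r, s, u}
  {p, q, s, u}  = {q, s, u} ∪ {p}
  (now 15)
Round 4 adds 1:
  {r, t}  = S∖{p, q, s, u}
  (now 16)
After Round 5 the family is unchanged; done.

σ(𝒞) = { {}, {p}, {r}, {t}, {p, r}, {p, t}, {r, t}, {p, r, t}, {q, s, u}, {p, q, s, u}, {q, r, s, u}, {q, s, t, u}, {p, q, r, s, u}, {p, q, s, t, u}, {q, r, s, t, u}, S }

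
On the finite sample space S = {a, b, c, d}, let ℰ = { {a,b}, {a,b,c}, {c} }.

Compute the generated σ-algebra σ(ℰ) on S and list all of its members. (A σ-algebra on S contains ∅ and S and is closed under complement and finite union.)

Start: ℰ ∪ {∅, S} = { {}, {c}, {a,b}, {a,b,c}, S }.
Step 1. New:
  {d}  = complement {a,b,c}
  {c,d}  = complement {a,b}
  {a,b,d}  = complement {c}
  — 8 sets.
Step 2: already closed under ᶜ and ∪.

|σ(ℰ)| = 8.  σ(ℰ) = { {}, {c}, {d}, {a,b}, {c,d}, {a,b,c}, {a,b,d}, S }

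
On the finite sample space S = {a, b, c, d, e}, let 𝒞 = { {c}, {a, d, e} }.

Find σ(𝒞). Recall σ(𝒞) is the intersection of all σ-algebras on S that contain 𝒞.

σ(𝒞) (8 sets): { ∅, {b}, {c}, {b, c}, {a, d, e}, {a, b, d, e}, {a, c, d, e}, S }

Trace:
Begin from { ∅, {c}, {a, d, e}, S } (that is, 𝒞 plus ∅ and S).
Step 1 adds 3:
  {b, c}  = ᶜ of {a, d, e}
  {a, b, d, e}  = ᶜ of {c}
  {a, c, d, e}  = {c} ∪ {a, d, e}
  (now 7)
Step 2: +1 →
  {b}  = ᶜ of {a, c, d, e}
  (now 8)
Step 3: no new sets; the family is a σ-algebra.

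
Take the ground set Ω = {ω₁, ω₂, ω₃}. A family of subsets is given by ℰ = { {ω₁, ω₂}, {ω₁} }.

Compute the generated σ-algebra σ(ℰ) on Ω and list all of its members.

Seed the family with ℰ together with ∅ and Ω: { {}, {ω₁}, {ω₁, ω₂}, Ω }.
Round 1: 2 new —
  {ω₃}  = {ω₁, ω₂}ᶜ
  {ω₂, ω₃}  = {ω₁}ᶜ
  [6 total]
Round 2: +1 →
  {ω₁, ω₃}  = {ω₃} ∪ {ω₁}
  [7 total]
Round 3 adds 1:
  {ω₂}  = {ω₁, ω₃}ᶜ
  [8 total]
Round 4 adds nothing — fixpoint reached.

Therefore σ(ℰ) = { {}, {ω₁}, {ω₂}, {ω₃}, {ω₁, ω₂}, {ω₁, ω₃}, {ω₂, ω₃}, Ω } (|σ(ℰ)| = 8).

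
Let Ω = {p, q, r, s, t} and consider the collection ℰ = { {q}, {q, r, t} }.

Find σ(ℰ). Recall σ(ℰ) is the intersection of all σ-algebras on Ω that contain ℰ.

Begin from { {}, {q}, {q, r, t}, Ω } (that is, ℰ plus ∅ and Ω).
Pass 1 adds 2:
  {p, s}  = {q, r, t}ᶜ
  {p, r, s, t}  = {q}ᶜ
  — 6 sets.
Pass 2: +1 →
  {p, q, s}  = {p, s} ∪ {q}
  — 7 sets.
Pass 3. New:
  {r, t}  = {p, q, s}ᶜ
  — 8 sets.
After Pass 4 the family is unchanged; done.

|σ(ℰ)| = 8.  σ(ℰ) = { {}, {q}, {p, s}, {r, t}, {p, q, s}, {q, r, t}, {p, r, s, t}, Ω }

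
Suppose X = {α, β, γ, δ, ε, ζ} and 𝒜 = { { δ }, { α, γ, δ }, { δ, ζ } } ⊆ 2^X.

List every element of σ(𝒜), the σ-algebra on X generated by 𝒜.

σ(𝒜) = { {  }, { δ }, { ζ }, { α, γ }, { β, ε }, { δ, ζ }, { α, γ, δ }, { α, γ, ζ }, { β, δ, ε }, { β, ε, ζ }, { α, β, γ, ε }, { α, γ, δ, ζ }, { β, δ, ε, ζ }, { α, β, γ, δ, ε }, { α, β, γ, ε, ζ }, X }

Working:
Seed the family with 𝒜 together with ∅ and X: { {  }, { δ }, { δ, ζ }, { α, γ, δ }, X }.
Round 1: +4 →
  { β, ε, ζ }  = { α, γ, δ }ᶜ
  { α, β, γ, ε }  = { δ, ζ }ᶜ
  { α, γ, δ, ζ }  = { α, γ, δ } ∪ { δ, ζ }
  { α, β, γ, ε, ζ }  = { δ }ᶜ
  [9 total]
Round 2. New:
  { β, ε }  = { α, γ, δ, ζ }ᶜ
  { β, δ, ε, ζ }  = { β, ε, ζ } ∪ { δ }
  { α, β, γ, δ, ε }  = { α, γ, δ } ∪ { α, β, γ, ε }
  [12 total]
Round 3: +3 →
  { ζ }  = { α, β, γ, δ, ε }ᶜ
  { α, γ }  = { β, δ, ε, ζ }ᶜ
  { β, δ, ε }  = { β, ε } ∪ { δ }
  [15 total]
Round 4 (1 new):
  { α, γ, ζ }  = { β, δ, ε }ᶜ
  [16 total]
Round 5: closed — nothing new.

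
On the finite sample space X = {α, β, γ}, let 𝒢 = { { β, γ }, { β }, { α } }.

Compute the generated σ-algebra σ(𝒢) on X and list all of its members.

Initial family (5 sets): { {  }, { α }, { β }, { β, γ }, X }.
Iteration 1. New:
  { α, β }  = { β } ∪ { α }
  { α, γ }  = complement { β }
  |family| = 7
Iteration 2 adds 1:
  { γ }  = complement { α, β }
  |family| = 8
After Iteration 3 the family is unchanged; done.

Hence σ(𝒢) has 8 members: { {  }, { α }, { β }, { γ }, { α, β }, { α, γ }, { β, γ }, X }.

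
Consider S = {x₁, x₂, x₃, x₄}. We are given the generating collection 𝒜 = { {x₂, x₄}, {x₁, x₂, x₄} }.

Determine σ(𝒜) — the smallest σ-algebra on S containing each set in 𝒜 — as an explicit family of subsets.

Start: 𝒜 ∪ {∅, S} = { {}, {x₂, x₄}, {x₁, x₂, x₄}, S }.
Round 1: 2 new —
  {x₃}  = complement {x₁, x₂, x₄}
  {x₁, x₃}  = complement {x₂, x₄}
  — 6 sets.
Round 2 (1 new):
  {x₂, x₃, x₄}  = {x₃} ∪ {x₂, x₄}
  — 7 sets.
Round 3 adds 1:
  {x₁}  = complement {x₂, x₃, x₄}
  — 8 sets.
Round 4: closed — nothing new.

Therefore σ(𝒜) = { {}, {x₁}, {x₃}, {x₁, x₃}, {x₂, x₄}, {x₁, x₂, x₄}, {x₂, x₃, x₄}, S } (|σ(𝒜)| = 8).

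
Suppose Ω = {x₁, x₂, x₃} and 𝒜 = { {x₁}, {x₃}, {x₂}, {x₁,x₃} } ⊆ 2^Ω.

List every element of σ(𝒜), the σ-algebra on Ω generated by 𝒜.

Seed the family with 𝒜 together with ∅ and Ω: { {}, {x₁}, {x₂}, {x₃}, {x₁,x₃}, Ω }.
Step 1. New:
  {x₁,x₂}  = Ω∖{x₃}
  {x₂,x₃}  = Ω∖{x₁}
After Step 2 the family is unchanged; done.

Hence σ(𝒜) has 8 members: { {}, {x₁}, {x₂}, {x₃}, {x₁,x₂}, {x₁,x₃}, {x₂,x₃}, Ω }.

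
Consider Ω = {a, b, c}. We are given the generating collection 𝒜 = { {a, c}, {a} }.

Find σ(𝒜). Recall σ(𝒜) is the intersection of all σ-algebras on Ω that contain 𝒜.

Start: 𝒜 ∪ {∅, Ω} = { {}, {a}, {a, c}, Ω }.
Round 1 adds 2:
  {b}  = ᶜ of {a, c}
  {b, c}  = ᶜ of {a}
  (now 6)
Round 2 (1 new):
  {a, b}  = {b} ∪ {a}
  (now 7)
Round 3: +1 →
  {c}  = ᶜ of {a, b}
  (now 8)
After Round 4 the family is unchanged; done.

|σ(𝒜)| = 8.  σ(𝒜) = { {}, {a}, {b}, {c}, {a, b}, {a, c}, {b, c}, Ω }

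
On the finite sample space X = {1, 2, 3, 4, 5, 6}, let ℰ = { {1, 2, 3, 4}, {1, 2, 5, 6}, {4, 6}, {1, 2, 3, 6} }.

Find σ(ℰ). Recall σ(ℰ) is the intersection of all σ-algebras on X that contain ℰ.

σ(ℰ) (32 sets): { ∅, {3}, {4}, {5}, {6}, {1, 2}, {3, 4}, {3, 5}, {3, 6}, {4, 5}, {4, 6}, {5, 6}, {1, 2, 3}, {1, 2, 4}, {1, 2, 5}, {1, 2, 6}, {3, 4, 5}, {3, 4, 6}, {3, 5, 6}, {4, 5, 6}, {1, 2, 3, 4}, {1, 2, 3, 5}, {1, 2, 3, 6}, {1, 2, 4, 5}, {1, 2, 4, 6}, {1, 2, 5, 6}, {3, 4, 5, 6}, {1, 2, 3, 4, 5}, {1, 2, 3, 4, 6}, {1, 2, 3, 5, 6}, {1, 2, 4, 5, 6}, X }

Working:
Seed the family with ℰ together with ∅ and X: { ∅, {4, 6}, {1, 2, 3, 4}, {1, 2, 3, 6}, {1, 2, 5, 6}, X }.
Round 1: +7 →
  {3, 4}  = {1, 2, 5, 6}ᶜ
  {4, 5}  = {1, 2, 3, 6}ᶜ
  {5, 6}  = {1, 2, 3, 4}ᶜ
  {1, 2, 3, 5}  = {4, 6}ᶜ
  {1, 2, 3, 4, 6}  = {1, 2, 3, 4} ∪ {4, 6}
  {1, 2, 3, 5, 6}  = {1, 2, 3, 6} ∪ {1, 2, 5, 6}
  {1, 2, 4, 5, 6}  = {4, 6} ∪ {1, 2, 5, 6}
  (now 13)
Round 2: +8 →
  {3}  = {1, 2, 4, 5, 6}ᶜ
  {4}  = {1, 2, 3, 5, 6}ᶜ
  {5}  = {1, 2, 3, 4, 6}ᶜ
  {3, 4, 5}  = {3, 4} ∪ {4, 5}
  {3, 4, 6}  = {3, 4} ∪ {4, 6}
  {4, 5, 6}  = {5, 6} ∪ {4, 5}
  {3, 4, 5, 6}  = {3, 4} ∪ {5, 6}
  {1, 2, 3, 4, 5}  = {3, 4} ∪ {1, 2, 3, 5}
  (now 21)
Round 3. New:
  {6}  = {1, 2, 3, 4, 5}ᶜ
  {1, 2}  = {3, 4, 5, 6}ᶜ
  {3, 5}  = {5} ∪ {3}
  {1, 2, 3}  = {4, 5, 6}ᶜ
  {1, 2, 5}  = {3, 4, 6}ᶜ
  {1, 2, 6}  = {3, 4, 5}ᶜ
  {3, 5, 6}  = {5, 6} ∪ {3}
  (now 28)
Round 4: +4 →
  {3, 6}  = {6} ∪ {3}
  {1, 2, 4}  = {3, 5, 6}ᶜ
  {1, 2, 4, 5}  = {1, 2} ∪ {4, 5}
  {1, 2, 4, 6}  = {3, 5}ᶜ
  (now 32)
Round 5: already closed under ᶜ and ∪.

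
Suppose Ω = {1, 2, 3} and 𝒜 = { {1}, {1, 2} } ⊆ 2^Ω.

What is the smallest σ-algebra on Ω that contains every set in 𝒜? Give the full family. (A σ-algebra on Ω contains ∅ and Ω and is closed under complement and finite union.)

Seed the family with 𝒜 together with ∅ and Ω: { {}, {1}, {1, 2}, Ω }.
Round 1: 2 new —
  {3}  = ᶜ of {1, 2}
  {2, 3}  = ᶜ of {1}
  — 6 sets.
Round 2 (1 new):
  {1, 3}  = {3} ∪ {1}
  — 7 sets.
Round 3. New:
  {2}  = ᶜ of {1, 3}
  — 8 sets.
Round 4 adds nothing — fixpoint reached.

Therefore σ(𝒜) = { {}, {1}, {2}, {3}, {1, 2}, {1, 3}, {2, 3}, Ω } (|σ(𝒜)| = 8).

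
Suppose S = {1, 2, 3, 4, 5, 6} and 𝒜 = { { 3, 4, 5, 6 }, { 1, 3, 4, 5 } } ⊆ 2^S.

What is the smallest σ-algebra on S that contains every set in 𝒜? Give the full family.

σ(𝒜) (16 sets): { {}, { 1 }, { 2 }, { 6 }, { 1, 2 }, { 1, 6 }, { 2, 6 }, { 1, 2, 6 }, { 3, 4, 5 }, { 1, 3, 4, 5 }, { 2, 3, 4, 5 }, { 3, 4, 5, 6 }, { 1, 2, 3, 4, 5 }, { 1, 3, 4, 5, 6 }, { 2, 3, 4, 5, 6 }, S }

Check:
Begin from { {}, { 1, 3, 4, 5 }, { 3, 4, 5, 6 }, S } (that is, 𝒜 plus ∅ and S).
Step 1 adds 3:
  { 1, 2 }  = { 3, 4, 5, 6 }ᶜ
  { 2, 6 }  = { 1, 3, 4, 5 }ᶜ
  { 1, 3, 4, 5, 6 }  = { 1, 3, 4, 5 } ∪ { 3, 4, 5, 6 }
Step 2 adds 4:
  { 2 }  = { 1, 3, 4, 5, 6 }ᶜ
  { 1, 2, 6 }  = { 1, 2 } ∪ { 2, 6 }
  { 1, 2, 3, 4, 5 }  = { 1, 3, 4, 5 } ∪ { 1, 2 }
  { 2, 3, 4, 5, 6 }  = { 3, 4, 5, 6 } ∪ { 2, 6 }
Step 3 adds 3:
  { 1 }  = { 2, 3, 4, 5, 6 }ᶜ
  { 6 }  = { 1, 2, 3, 4, 5 }ᶜ
  { 3, 4, 5 }  = { 1, 2, 6 }ᶜ
Step 4. New:
  { 1, 6 }  = { 1 } ∪ { 6 }
  { 2, 3, 4, 5 }  = { 3, 4, 5 } ∪ { 2 }
Step 5: closed — nothing new.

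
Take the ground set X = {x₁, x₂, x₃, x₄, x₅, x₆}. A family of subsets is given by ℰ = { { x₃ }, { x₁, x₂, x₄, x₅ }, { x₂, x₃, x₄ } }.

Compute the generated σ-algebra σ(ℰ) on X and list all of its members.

Begin from { ∅, { x₃ }, { x₂, x₃, x₄ }, { x₁, x₂, x₄, x₅ }, X } (that is, ℰ plus ∅ and X).
Pass 1 (4 new):
  { x₃, x₆ }  = X∖{ x₁, x₂, x₄, x₅ }
  { x₁, x₅, x₆ }  = X∖{ x₂, x₃, x₄ }
  { x₁, x₂, x₃, x₄, x₅ }  = { x₃ } ∪ { x₁, x₂, x₄, x₅ }
  { x₁, x₂, x₄, x₅, x₆ }  = X∖{ x₃ }
  — 9 sets.
Pass 2 (3 new):
  { x₆ }  = X∖{ x₁, x₂, x₃, x₄, x₅ }
  { x₁, x₃, x₅, x₆ }  = { x₃ } ∪ { x₁, x₅, x₆ }
  { x₂, x₃, x₄, x₆ }  = { x₂, x₃, x₄ } ∪ { x₃, x₆ }
  — 12 sets.
Pass 3 (2 new):
  { x₁, x₅ }  = X∖{ x₂, x₃, x₄, x₆ }
  { x₂, x₄ }  = X∖{ x₁, x₃, x₅, x₆ }
  — 14 sets.
Pass 4: +2 →
  { x₁, x₃, x₅ }  = { x₃ } ∪ { x₁, x₅ }
  { x₂, x₄, x₆ }  = { x₂, x₄ } ∪ { x₆ }
  — 16 sets.
Pass 5: closed — nothing new.

|σ(ℰ)| = 16.  σ(ℰ) = { ∅, { x₃ }, { x₆ }, { x₁, x₅ }, { x₂, x₄ }, { x₃, x₆ }, { x₁, x₃, x₅ }, { x₁, x₅, x₆ }, { x₂, x₃, x₄ }, { x₂, x₄, x₆ }, { x₁, x₂, x₄, x₅ }, { x₁, x₃, x₅, x₆ }, { x₂, x₃, x₄, x₆ }, { x₁, x₂, x₃, x₄, x₅ }, { x₁, x₂, x₄, x₅, x₆ }, X }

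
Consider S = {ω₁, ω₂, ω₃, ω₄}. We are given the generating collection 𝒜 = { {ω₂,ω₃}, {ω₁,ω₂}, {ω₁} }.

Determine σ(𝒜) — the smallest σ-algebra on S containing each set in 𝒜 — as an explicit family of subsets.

Take S₀ = 𝒜 ∪ {∅, S} = { {}, {ω₁}, {ω₁,ω₂}, {ω₂,ω₃}, S }.
Iteration 1: 4 new —
  {ω₁,ω₄}  = ᶜ of {ω₂,ω₃}
  {ω₃,ω₄}  = ᶜ of {ω₁,ω₂}
  {ω₁,ω₂,ω₃}  = {ω₂,ω₃} ∪ {ω₁,ω₂}
  {ω₂,ω₃,ω₄}  = ᶜ of {ω₁}
Iteration 2: +3 →
  {ω₄}  = ᶜ of {ω₁,ω₂,ω₃}
  {ω₁,ω₂,ω₄}  = {ω₁,ω₂} ∪ {ω₁,ω₄}
  {ω₁,ω₃,ω₄}  = {ω₃,ω₄} ∪ {ω₁,ω₄}
Iteration 3: 2 new —
  {ω₂}  = ᶜ of {ω₁,ω₃,ω₄}
  {ω₃}  = ᶜ of {ω₁,ω₂,ω₄}
Iteration 4: 2 new —
  {ω₁,ω₃}  = {ω₃} ∪ {ω₁}
  {ω₂,ω₄}  = {ω₄} ∪ {ω₂}
Iteration 5 adds nothing — fixpoint reached.

Hence σ(𝒜) has 16 members: { {}, {ω₁}, {ω₂}, {ω₃}, {ω₄}, {ω₁,ω₂}, {ω₁,ω₃}, {ω₁,ω₄}, {ω₂,ω₃}, {ω₂,ω₄}, {ω₃,ω₄}, {ω₁,ω₂,ω₃}, {ω₁,ω₂,ω₄}, {ω₁,ω₃,ω₄}, {ω₂,ω₃,ω₄}, S }.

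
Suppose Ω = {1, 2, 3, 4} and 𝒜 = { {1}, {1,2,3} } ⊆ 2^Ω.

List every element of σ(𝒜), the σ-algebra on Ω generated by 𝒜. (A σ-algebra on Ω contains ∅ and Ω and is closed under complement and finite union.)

σ(𝒜) (8 sets): { {}, {1}, {4}, {1,4}, {2,3}, {1,2,3}, {2,3,4}, Ω }

Check:
Initial family (4 sets): { {}, {1}, {1,2,3}, Ω }.
Pass 1: +2 →
  {4}  = ᶜ of {1,2,3}
  {2,3,4}  = ᶜ of {1}
  — 6 sets.
Pass 2 adds 1:
  {1,4}  = {4} ∪ {1}
  — 7 sets.
Pass 3 adds 1:
  {2,3}  = ᶜ of {1,4}
  — 8 sets.
After Pass 4 the family is unchanged; done.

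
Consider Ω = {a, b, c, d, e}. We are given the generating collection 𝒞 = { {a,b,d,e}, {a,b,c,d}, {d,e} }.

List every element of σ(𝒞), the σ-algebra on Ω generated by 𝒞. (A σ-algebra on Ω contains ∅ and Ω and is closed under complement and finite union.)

Initial family (5 sets): { {}, {d,e}, {a,b,c,d}, {a,b,d,e}, Ω }.
Round 1 (3 new):
  {c}  = Ω∖{a,b,d,e}
  {e}  = Ω∖{a,b,c,d}
  {a,b,c}  = Ω∖{d,e}
  — 8 sets.
Round 2: 3 new —
  {c,e}  = {c} ∪ {e}
  {c,d,e}  = {d,e} ∪ {c}
  {a,b,c,e}  = {a,b,c} ∪ {e}
  — 11 sets.
Round 3 adds 3:
  {d}  = Ω∖{a,b,c,e}
  {a,b}  = Ω∖{c,d,e}
  {a,b,d}  = Ω∖{c,e}
  — 14 sets.
Round 4: 2 new —
  {c,d}  = {c} ∪ {d}
  {a,b,e}  = {a,b} ∪ {e}
  — 16 sets.
Round 5: closed — nothing new.

|σ(𝒞)| = 16.  σ(𝒞) = { {}, {c}, {d}, {e}, {a,b}, {c,d}, {c,e}, {d,e}, {a,b,c}, {a,b,d}, {a,b,e}, {c,d,e}, {a,b,c,d}, {a,b,c,e}, {a,b,d,e}, Ω }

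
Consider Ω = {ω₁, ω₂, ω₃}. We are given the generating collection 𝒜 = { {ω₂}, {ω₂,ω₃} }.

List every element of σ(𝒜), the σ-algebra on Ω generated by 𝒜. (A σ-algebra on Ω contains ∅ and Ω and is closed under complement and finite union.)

Answer: σ(𝒜) = { ∅, {ω₁}, {ω₂}, {ω₃}, {ω₁,ω₂}, {ω₁,ω₃}, {ω₂,ω₃}, Ω }

Check:
Take S₀ = 𝒜 ∪ {∅, Ω} = { ∅, {ω₂}, {ω₂,ω₃}, Ω }.
Iteration 1. New:
  {ω₁}  = complement {ω₂,ω₃}
  {ω₁,ω₃}  = complement {ω₂}
Iteration 2 (1 new):
  {ω₁,ω₂}  = {ω₂} ∪ {ω₁}
Iteration 3: 1 new —
  {ω₃}  = complement {ω₁,ω₂}
Iteration 4: no new sets; the family is a σ-algebra.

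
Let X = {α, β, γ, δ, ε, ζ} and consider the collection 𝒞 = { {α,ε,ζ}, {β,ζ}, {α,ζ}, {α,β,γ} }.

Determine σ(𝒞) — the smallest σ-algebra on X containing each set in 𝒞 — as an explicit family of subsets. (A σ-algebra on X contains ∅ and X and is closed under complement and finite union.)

σ(𝒞) = { {}, {α}, {β}, {γ}, {δ}, {ε}, {ζ}, {α,β}, {α,γ}, {α,δ}, {α,ε}, {α,ζ}, {β,γ}, {β,δ}, {β,ε}, {β,ζ}, {γ,δ}, {γ,ε}, {γ,ζ}, {δ,ε}, {δ,ζ}, {ε,ζ}, {α,β,γ}, {α,β,δ}, {α,β,ε}, {α,β,ζ}, {α,γ,δ}, {α,γ,ε}, {α,γ,ζ}, {α,δ,ε}, {α,δ,ζ}, {α,ε,ζ}, {β,γ,δ}, {β,γ,ε}, {β,γ,ζ}, {β,δ,ε}, {β,δ,ζ}, {β,ε,ζ}, {γ,δ,ε}, {γ,δ,ζ}, {γ,ε,ζ}, {δ,ε,ζ}, {α,β,γ,δ}, {α,β,γ,ε}, {α,β,γ,ζ}, {α,β,δ,ε}, {α,β,δ,ζ}, {α,β,ε,ζ}, {α,γ,δ,ε}, {α,γ,δ,ζ}, {α,γ,ε,ζ}, {α,δ,ε,ζ}, {β,γ,δ,ε}, {β,γ,δ,ζ}, {β,γ,ε,ζ}, {β,δ,ε,ζ}, {γ,δ,ε,ζ}, {α,β,γ,δ,ε}, {α,β,γ,δ,ζ}, {α,β,γ,ε,ζ}, {α,β,δ,ε,ζ}, {α,γ,δ,ε,ζ}, {β,γ,δ,ε,ζ}, X }

Derivation:
Seed the family with 𝒞 together with ∅ and X: { {}, {α,ζ}, {β,ζ}, {α,β,γ}, {α,ε,ζ}, X }.
Pass 1: 8 new —
  {α,β,ζ}  = {α,ζ} ∪ {β,ζ}
  {β,γ,δ}  = {α,ε,ζ}ᶜ
  {δ,ε,ζ}  = {α,β,γ}ᶜ
  {α,β,γ,ζ}  = {α,β,γ} ∪ {α,ζ}
  {α,β,ε,ζ}  = {α,ε,ζ} ∪ {β,ζ}
  {α,γ,δ,ε}  = {β,ζ}ᶜ
  {β,γ,δ,ε}  = {α,ζ}ᶜ
  {α,β,γ,ε,ζ}  = {α,β,γ} ∪ {α,ε,ζ}
Pass 2 adds 13:
  {δ}  = {α,β,γ,ε,ζ}ᶜ
  {γ,δ}  = {α,β,ε,ζ}ᶜ
  {δ,ε}  = {α,β,γ,ζ}ᶜ
  {γ,δ,ε}  = {α,β,ζ}ᶜ
  {α,β,γ,δ}  = {α,β,γ} ∪ {β,γ,δ}
  {α,δ,ε,ζ}  = {α,ζ} ∪ {δ,ε,ζ}
  {β,γ,δ,ζ}  = {β,γ,δ} ∪ {β,ζ}
  {β,δ,ε,ζ}  = {β,ζ} ∪ {δ,ε,ζ}
  {α,β,γ,δ,ε}  = {α,β,γ} ∪ {β,γ,δ,ε}
  {α,β,γ,δ,ζ}  = {β,γ,δ} ∪ {α,ζ}
  {α,β,δ,ε,ζ}  = {α,β,ζ} ∪ {δ,ε,ζ}
  {α,γ,δ,ε,ζ}  = {α,ζ} ∪ {α,γ,δ,ε}
  {β,γ,δ,ε,ζ}  = {β,γ,δ} ∪ {δ,ε,ζ}
Pass 3. New:
  {α}  = {β,γ,δ,ε,ζ}ᶜ
  {β}  = {α,γ,δ,ε,ζ}ᶜ
  {γ}  = {α,β,δ,ε,ζ}ᶜ
  {ε}  = {α,β,γ,δ,ζ}ᶜ
  {ζ}  = {α,β,γ,δ,ε}ᶜ
  {α,γ}  = {β,δ,ε,ζ}ᶜ
  {α,ε}  = {β,γ,δ,ζ}ᶜ
  {β,γ}  = {α,δ,ε,ζ}ᶜ
  {ε,ζ}  = {α,β,γ,δ}ᶜ
  {α,δ,ζ}  = {α,ζ} ∪ {δ}
  {β,δ,ζ}  = {β,ζ} ∪ {δ}
  {α,β,δ,ζ}  = {δ} ∪ {α,β,ζ}
  {α,γ,δ,ζ}  = {γ,δ} ∪ {α,ζ}
  {γ,δ,ε,ζ}  = {γ,δ,ε} ∪ {δ,ε,ζ}
Pass 4 adds 21:
  {α,β}  = {γ,δ,ε,ζ}ᶜ
  {α,δ}  = {δ} ∪ {α}
  {β,δ}  = {β} ∪ {δ}
  {β,ε}  = {α,γ,δ,ζ}ᶜ
  {γ,ε}  = {α,β,δ,ζ}ᶜ
  {γ,ζ}  = {γ} ∪ {ζ}
  {δ,ζ}  = {δ} ∪ {ζ}
  {α,β,ε}  = {β} ∪ {α,ε}
  {α,γ,δ}  = {γ,δ} ∪ {α,γ}
  {α,γ,ε}  = {β,δ,ζ}ᶜ
  {α,γ,ζ}  = {α,ζ} ∪ {α,γ}
  {α,δ,ε}  = {δ,ε} ∪ {α}
  {β,γ,ε}  = {α,δ,ζ}ᶜ
  {β,γ,ζ}  = {β,ζ} ∪ {γ}
  {β,δ,ε}  = {β} ∪ {δ,ε}
  {β,ε,ζ}  = {β} ∪ {ε,ζ}
  {γ,δ,ζ}  = {γ,δ} ∪ {ζ}
  {γ,ε,ζ}  = {γ} ∪ {ε,ζ}
  {α,β,γ,ε}  = {α,β,γ} ∪ {α,ε}
  {α,γ,ε,ζ}  = {α,ε,ζ} ∪ {α,γ}
  {β,γ,ε,ζ}  = {β,γ} ∪ {ε,ζ}
Pass 5. New:
  {α,β,δ}  = {γ,ε,ζ}ᶜ
  {α,β,δ,ε}  = {γ,ζ}ᶜ
Pass 6: stable.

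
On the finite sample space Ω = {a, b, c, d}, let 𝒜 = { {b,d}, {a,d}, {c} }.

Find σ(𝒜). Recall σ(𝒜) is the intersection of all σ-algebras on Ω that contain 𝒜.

Initial family (5 sets): { {}, {c}, {a,d}, {b,d}, Ω }.
Round 1 (5 new):
  {a,c}  = Ω∖{b,d}
  {b,c}  = Ω∖{a,d}
  {a,b,d}  = Ω∖{c}
  {a,c,d}  = {c} ∪ {a,d}
  {b,c,d}  = {c} ∪ {b,d}
Round 2 adds 3:
  {a}  = Ω∖{b,c,d}
  {b}  = Ω∖{a,c,d}
  {a,b,c}  = {b,c} ∪ {a,c}
Round 3: +2 →
  {d}  = Ω∖{a,b,c}
  {a,b}  = {b} ∪ {a}
Round 4: +1 →
  {c,d}  = Ω∖{a,b}
Round 5 adds nothing — fixpoint reached.

Therefore σ(𝒜) = { {}, {a}, {b}, {c}, {d}, {a,b}, {a,c}, {a,d}, {b,c}, {b,d}, {c,d}, {a,b,c}, {a,b,d}, {a,c,d}, {b,c,d}, Ω } (|σ(𝒜)| = 16).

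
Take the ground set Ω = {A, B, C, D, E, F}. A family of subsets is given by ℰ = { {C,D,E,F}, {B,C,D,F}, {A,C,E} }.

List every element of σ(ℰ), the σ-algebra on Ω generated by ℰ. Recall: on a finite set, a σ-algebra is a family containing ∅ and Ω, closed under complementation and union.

Start: ℰ ∪ {∅, Ω} = { {}, {A,C,E}, {B,C,D,F}, {C,D,E,F}, Ω }.
Pass 1. New:
  {A,B}  = ᶜ of {C,D,E,F}
  {A,E}  = ᶜ of {B,C,D,F}
  {B,D,F}  = ᶜ of {A,C,E}
  {A,C,D,E,F}  = {C,D,E,F} ∪ {A,C,E}
  {B,C,D,E,F}  = {B,C,D,F} ∪ {C,D,E,F}
  |family| = 10
Pass 2 adds 7:
  {A}  = ᶜ of {B,C,D,E,F}
  {B}  = ᶜ of {A,C,D,E,F}
  {A,B,E}  = {A,B} ∪ {A,E}
  {A,B,C,E}  = {A,B} ∪ {A,C,E}
  {A,B,D,F}  = {B,D,F} ∪ {A,B}
  {A,B,C,D,F}  = {A,B} ∪ {B,C,D,F}
  {A,B,D,E,F}  = {B,D,F} ∪ {A,E}
  |family| = 17
Pass 3 (5 new):
  {C}  = ᶜ of {A,B,D,E,F}
  {E}  = ᶜ of {A,B,C,D,F}
  {C,E}  = ᶜ of {A,B,D,F}
  {D,F}  = ᶜ of {A,B,C,E}
  {C,D,F}  = ᶜ of {A,B,E}
  |family| = 22
Pass 4: 10 new —
  {A,C}  = {C} ∪ {A}
  {B,C}  = {B} ∪ {C}
  {B,E}  = {B} ∪ {E}
  {A,B,C}  = {A,B} ∪ {C}
  {A,D,F}  = {D,F} ∪ {A}
  {B,C,E}  = {B} ∪ {C,E}
  {D,E,F}  = {E} ∪ {D,F}
  {A,C,D,F}  = {C,D,F} ∪ {A}
  {A,D,E,F}  = {A,E} ∪ {D,F}
  {B,D,E,F}  = {B,D,F} ∪ {E}
  |family| = 32
After Pass 5 the family is unchanged; done.

|σ(ℰ)| = 32.  σ(ℰ) = { {}, {A}, {B}, {C}, {E}, {A,B}, {A,C}, {A,E}, {B,C}, {B,E}, {C,E}, {D,F}, {A,B,C}, {A,B,E}, {A,C,E}, {A,D,F}, {B,C,E}, {B,D,F}, {C,D,F}, {D,E,F}, {A,B,C,E}, {A,B,D,F}, {A,C,D,F}, {A,D,E,F}, {B,C,D,F}, {B,D,E,F}, {C,D,E,F}, {A,B,C,D,F}, {A,B,D,E,F}, {A,C,D,E,F}, {B,C,D,E,F}, Ω }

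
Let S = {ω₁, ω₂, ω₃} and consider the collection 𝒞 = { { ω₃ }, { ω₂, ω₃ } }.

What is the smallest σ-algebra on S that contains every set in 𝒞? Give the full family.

Answer: σ(𝒞) = { ∅, { ω₁ }, { ω₂ }, { ω₃ }, { ω₁, ω₂ }, { ω₁, ω₃ }, { ω₂, ω₃ }, S }

Trace:
Start: 𝒞 ∪ {∅, S} = { ∅, { ω₃ }, { ω₂, ω₃ }, S }.
Pass 1: 2 new —
  { ω₁ }  = S∖{ ω₂, ω₃ }
  { ω₁, ω₂ }  = S∖{ ω₃ }
  [6 total]
Pass 2: 1 new —
  { ω₁, ω₃ }  = { ω₃ } ∪ { ω₁ }
  [7 total]
Pass 3: +1 →
  { ω₂ }  = S∖{ ω₁, ω₃ }
  [8 total]
Pass 4 adds nothing — fixpoint reached.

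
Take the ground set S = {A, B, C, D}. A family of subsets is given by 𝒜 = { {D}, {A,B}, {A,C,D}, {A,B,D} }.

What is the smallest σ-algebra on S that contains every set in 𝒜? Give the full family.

Take S₀ = 𝒜 ∪ {∅, S} = { {}, {D}, {A,B}, {A,B,D}, {A,C,D}, S }.
Step 1. New:
  {B}  = {A,C,D}ᶜ
  {C}  = {A,B,D}ᶜ
  {C,D}  = {A,B}ᶜ
  {A,B,C}  = {D}ᶜ
  |family| = 10
Step 2. New:
  {B,C}  = {B} ∪ {C}
  {B,D}  = {B} ∪ {D}
  {B,C,D}  = {C,D} ∪ {B}
  |family| = 13
Step 3: 3 new —
  {A}  = {B,C,D}ᶜ
  {A,C}  = {B,D}ᶜ
  {A,D}  = {B,C}ᶜ
  |family| = 16
Step 4: no new sets; the family is a σ-algebra.

Therefore σ(𝒜) = { {}, {A}, {B}, {C}, {D}, {A,B}, {A,C}, {A,D}, {B,C}, {B,D}, {C,D}, {A,B,C}, {A,B,D}, {A,C,D}, {B,C,D}, S } (|σ(𝒜)| = 16).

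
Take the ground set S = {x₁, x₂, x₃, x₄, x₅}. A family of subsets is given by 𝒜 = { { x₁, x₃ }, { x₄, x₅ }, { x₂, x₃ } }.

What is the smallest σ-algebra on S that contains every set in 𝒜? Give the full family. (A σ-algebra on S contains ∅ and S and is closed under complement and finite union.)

Seed the family with 𝒜 together with ∅ and S: { ∅, { x₁, x₃ }, { x₂, x₃ }, { x₄, x₅ }, S }.
Step 1: 5 new —
  { x₁, x₂, x₃ }  = complement { x₄, x₅ }
  { x₁, x₄, x₅ }  = complement { x₂, x₃ }
  { x₂, x₄, x₅ }  = complement { x₁, x₃ }
  { x₁, x₃, x₄, x₅ }  = { x₄, x₅ } ∪ { x₁, x₃ }
  { x₂, x₃, x₄, x₅ }  = { x₄, x₅ } ∪ { x₂, x₃ }
Step 2 adds 3:
  { x₁ }  = complement { x₂, x₃, x₄, x₅ }
  { x₂ }  = complement { x₁, x₃, x₄, x₅ }
  { x₁, x₂, x₄, x₅ }  = { x₁, x₄, x₅ } ∪ { x₂, x₄, x₅ }
Step 3 adds 2:
  { x₃ }  = complement { x₁, x₂, x₄, x₅ }
  { x₁, x₂ }  = { x₂ } ∪ { x₁ }
Step 4: 1 new —
  { x₃, x₄, x₅ }  = complement { x₁, x₂ }
Step 5: closed — nothing new.

Therefore σ(𝒜) = { ∅, { x₁ }, { x₂ }, { x₃ }, { x₁, x₂ }, { x₁, x₃ }, { x₂, x₃ }, { x₄, x₅ }, { x₁, x₂, x₃ }, { x₁, x₄, x₅ }, { x₂, x₄, x₅ }, { x₃, x₄, x₅ }, { x₁, x₂, x₄, x₅ }, { x₁, x₃, x₄, x₅ }, { x₂, x₃, x₄, x₅ }, S } (|σ(𝒜)| = 16).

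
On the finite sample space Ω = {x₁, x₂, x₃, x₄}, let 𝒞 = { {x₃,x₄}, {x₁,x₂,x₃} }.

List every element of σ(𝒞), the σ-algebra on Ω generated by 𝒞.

σ(𝒞) (8 sets): { {}, {x₃}, {x₄}, {x₁,x₂}, {x₃,x₄}, {x₁,x₂,x₃}, {x₁,x₂,x₄}, Ω }

Working:
Seed the family with 𝒞 together with ∅ and Ω: { {}, {x₃,x₄}, {x₁,x₂,x₃}, Ω }.
Iteration 1: +2 →
  {x₄}  = {x₁,x₂,x₃}ᶜ
  {x₁,x₂}  = {x₃,x₄}ᶜ
  |family| = 6
Iteration 2 adds 1:
  {x₁,x₂,x₄}  = {x₁,x₂} ∪ {x₄}
  |family| = 7
Iteration 3 (1 new):
  {x₃}  = {x₁,x₂,x₄}ᶜ
  |family| = 8
Iteration 4: closed — nothing new.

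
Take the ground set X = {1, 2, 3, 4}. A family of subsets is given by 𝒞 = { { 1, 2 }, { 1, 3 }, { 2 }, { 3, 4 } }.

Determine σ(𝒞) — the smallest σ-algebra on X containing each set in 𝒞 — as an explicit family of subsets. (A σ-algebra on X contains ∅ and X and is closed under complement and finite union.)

σ(𝒞) (16 sets): { {  }, { 1 }, { 2 }, { 3 }, { 4 }, { 1, 2 }, { 1, 3 }, { 1, 4 }, { 2, 3 }, { 2, 4 }, { 3, 4 }, { 1, 2, 3 }, { 1, 2, 4 }, { 1, 3, 4 }, { 2, 3, 4 }, X }

Derivation:
Begin from { {  }, { 2 }, { 1, 2 }, { 1, 3 }, { 3, 4 }, X } (that is, 𝒞 plus ∅ and X).
Step 1 adds 4:
  { 2, 4 }  = X∖{ 1, 3 }
  { 1, 2, 3 }  = { 1, 2 } ∪ { 1, 3 }
  { 1, 3, 4 }  = X∖{ 2 }
  { 2, 3, 4 }  = { 3, 4 } ∪ { 2 }
Step 2: 3 new —
  { 1 }  = X∖{ 2, 3, 4 }
  { 4 }  = X∖{ 1, 2, 3 }
  { 1, 2, 4 }  = { 1, 2 } ∪ { 2, 4 }
Step 3: 2 new —
  { 3 }  = X∖{ 1, 2, 4 }
  { 1, 4 }  = { 4 } ∪ { 1 }
Step 4 adds 1:
  { 2, 3 }  = X∖{ 1, 4 }
Step 5: stable.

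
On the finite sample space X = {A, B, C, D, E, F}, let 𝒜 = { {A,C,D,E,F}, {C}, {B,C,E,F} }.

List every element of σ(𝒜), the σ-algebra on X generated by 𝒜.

σ(𝒜) (16 sets): { {}, {B}, {C}, {A,D}, {B,C}, {E,F}, {A,B,D}, {A,C,D}, {B,E,F}, {C,E,F}, {A,B,C,D}, {A,D,E,F}, {B,C,E,F}, {A,B,D,E,F}, {A,C,D,E,F}, X }

Check:
Initial family (5 sets): { {}, {C}, {B,C,E,F}, {A,C,D,E,F}, X }.
Round 1. New:
  {B}  = complement {A,C,D,E,F}
  {A,D}  = complement {B,C,E,F}
  {A,B,D,E,F}  = complement {C}
Round 2: 3 new —
  {B,C}  = {C} ∪ {B}
  {A,B,D}  = {B} ∪ {A,D}
  {A,C,D}  = {C} ∪ {A,D}
Round 3. New:
  {B,E,F}  = complement {A,C,D}
  {C,E,F}  = complement {A,B,D}
  {A,B,C,D}  = {C} ∪ {A,B,D}
  {A,D,E,F}  = complement {B,C}
Round 4 adds 1:
  {E,F}  = complement {A,B,C,D}
Round 5: closed — nothing new.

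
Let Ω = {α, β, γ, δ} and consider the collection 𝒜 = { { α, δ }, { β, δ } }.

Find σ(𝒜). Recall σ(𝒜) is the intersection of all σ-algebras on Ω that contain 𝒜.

Seed the family with 𝒜 together with ∅ and Ω: { {  }, { α, δ }, { β, δ }, Ω }.
Round 1. New:
  { α, γ }  = ᶜ of { β, δ }
  { β, γ }  = ᶜ of { α, δ }
  { α, β, δ }  = { β, δ } ∪ { α, δ }
  (now 7)
Round 2 (4 new):
  { γ }  = ᶜ of { α, β, δ }
  { α, β, γ }  = { β, γ } ∪ { α, γ }
  { α, γ, δ }  = { α, δ } ∪ { α, γ }
  { β, γ, δ }  = { β, γ } ∪ { β, δ }
  (now 11)
Round 3. New:
  { α }  = ᶜ of { β, γ, δ }
  { β }  = ᶜ of { α, γ, δ }
  { δ }  = ᶜ of { α, β, γ }
  (now 14)
Round 4: +2 →
  { α, β }  = { β } ∪ { α }
  { γ, δ }  = { γ } ∪ { δ }
  (now 16)
After Round 5 the family is unchanged; done.

σ(𝒜) = { {  }, { α }, { β }, { γ }, { δ }, { α, β }, { α, γ }, { α, δ }, { β, γ }, { β, δ }, { γ, δ }, { α, β, γ }, { α, β, δ }, { α, γ, δ }, { β, γ, δ }, Ω }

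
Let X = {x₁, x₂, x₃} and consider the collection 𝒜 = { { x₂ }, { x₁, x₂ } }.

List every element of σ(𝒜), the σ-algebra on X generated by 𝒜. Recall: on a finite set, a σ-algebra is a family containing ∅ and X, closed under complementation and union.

Answer: σ(𝒜) = { {  }, { x₁ }, { x₂ }, { x₃ }, { x₁, x₂ }, { x₁, x₃ }, { x₂, x₃ }, X }

Trace:
Begin from { {  }, { x₂ }, { x₁, x₂ }, X } (that is, 𝒜 plus ∅ and X).
Round 1: 2 new —
  { x₃ }  = { x₁, x₂ }ᶜ
  { x₁, x₃ }  = { x₂ }ᶜ
  (now 6)
Round 2: +1 →
  { x₂, x₃ }  = { x₃ } ∪ { x₂ }
  (now 7)
Round 3 adds 1:
  { x₁ }  = { x₂, x₃ }ᶜ
  (now 8)
Round 4 adds nothing — fixpoint reached.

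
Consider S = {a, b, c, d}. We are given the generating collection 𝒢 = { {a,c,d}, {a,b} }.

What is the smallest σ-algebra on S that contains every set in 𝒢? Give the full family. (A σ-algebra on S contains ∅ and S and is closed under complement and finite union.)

Take S₀ = 𝒢 ∪ {∅, S} = { ∅, {a,b}, {a,c,d}, S }.
Round 1. New:
  {b}  = ᶜ of {a,c,d}
  {c,d}  = ᶜ of {a,b}
  [6 total]
Round 2 adds 1:
  {b,c,d}  = {c,d} ∪ {b}
  [7 total]
Round 3: 1 new —
  {a}  = ᶜ of {b,c,d}
  [8 total]
Round 4: no new sets; the family is a σ-algebra.

Therefore σ(𝒢) = { ∅, {a}, {b}, {a,b}, {c,d}, {a,c,d}, {b,c,d}, S } (|σ(𝒢)| = 8).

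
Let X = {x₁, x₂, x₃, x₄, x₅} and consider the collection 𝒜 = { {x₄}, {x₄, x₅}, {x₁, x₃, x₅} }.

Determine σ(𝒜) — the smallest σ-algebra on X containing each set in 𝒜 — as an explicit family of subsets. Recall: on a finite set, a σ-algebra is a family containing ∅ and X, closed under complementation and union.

σ(𝒜) (16 sets): { {}, {x₂}, {x₄}, {x₅}, {x₁, x₃}, {x₂, x₄}, {x₂, x₅}, {x₄, x₅}, {x₁, x₂, x₃}, {x₁, x₃, x₄}, {x₁, x₃, x₅}, {x₂, x₄, x₅}, {x₁, x₂, x₃, x₄}, {x₁, x₂, x₃, x₅}, {x₁, x₃, x₄, x₅}, X }

Working:
Seed the family with 𝒜 together with ∅ and X: { {}, {x₄}, {x₄, x₅}, {x₁, x₃, x₅}, X }.
Round 1. New:
  {x₂, x₄}  = {x₁, x₃, x₅}ᶜ
  {x₁, x₂, x₃}  = {x₄, x₅}ᶜ
  {x₁, x₂, x₃, x₅}  = {x₄}ᶜ
  {x₁, x₃, x₄, x₅}  = {x₄, x₅} ∪ {x₁, x₃, x₅}
  — 9 sets.
Round 2: 3 new —
  {x₂}  = {x₁, x₃, x₄, x₅}ᶜ
  {x₂, x₄, x₅}  = {x₄, x₅} ∪ {x₂, x₄}
  {x₁, x₂, x₃, x₄}  = {x₁, x₂, x₃} ∪ {x₄}
  — 12 sets.
Round 3: 2 new —
  {x₅}  = {x₁, x₂, x₃, x₄}ᶜ
  {x₁, x₃}  = {x₂, x₄, x₅}ᶜ
  — 14 sets.
Round 4 (2 new):
  {x₂, x₅}  = {x₂} ∪ {x₅}
  {x₁, x₃, x₄}  = {x₁, x₃} ∪ {x₄}
  — 16 sets.
Round 5: closed — nothing new.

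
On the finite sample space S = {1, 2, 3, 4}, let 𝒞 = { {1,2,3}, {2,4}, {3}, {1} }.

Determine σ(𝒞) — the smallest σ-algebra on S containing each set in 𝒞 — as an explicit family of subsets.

Seed the family with 𝒞 together with ∅ and S: { {}, {1}, {3}, {2,4}, {1,2,3}, S }.
Pass 1: 4 new —
  {4}  = ᶜ of {1,2,3}
  {1,3}  = ᶜ of {2,4}
  {1,2,4}  = ᶜ of {3}
  {2,3,4}  = ᶜ of {1}
  [10 total]
Pass 2: +3 →
  {1,4}  = {4} ∪ {1}
  {3,4}  = {3} ∪ {4}
  {1,3,4}  = {1,3} ∪ {4}
  [13 total]
Pass 3 (3 new):
  {2}  = ᶜ of {1,3,4}
  {1,2}  = ᶜ of {3,4}
  {2,3}  = ᶜ of {1,4}
  [16 total]
Pass 4: closed — nothing new.

Therefore σ(𝒞) = { {}, {1}, {2}, {3}, {4}, {1,2}, {1,3}, {1,4}, {2,3}, {2,4}, {3,4}, {1,2,3}, {1,2,4}, {1,3,4}, {2,3,4}, S } (|σ(𝒞)| = 16).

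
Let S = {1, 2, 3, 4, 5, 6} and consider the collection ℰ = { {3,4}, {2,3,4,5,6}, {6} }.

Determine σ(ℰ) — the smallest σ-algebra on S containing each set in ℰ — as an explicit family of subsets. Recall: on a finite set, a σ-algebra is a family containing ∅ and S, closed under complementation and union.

Take S₀ = ℰ ∪ {∅, S} = { {}, {6}, {3,4}, {2,3,4,5,6}, S }.
Round 1: +4 →
  {1}  = {2,3,4,5,6}ᶜ
  {3,4,6}  = {3,4} ∪ {6}
  {1,2,5,6}  = {3,4}ᶜ
  {1,2,3,4,5}  = {6}ᶜ
Round 2 (4 new):
  {1,6}  = {6} ∪ {1}
  {1,2,5}  = {3,4,6}ᶜ
  {1,3,4}  = {3,4} ∪ {1}
  {1,3,4,6}  = {3,4,6} ∪ {1}
Round 3 adds 3:
  {2,5}  = {1,3,4,6}ᶜ
  {2,5,6}  = {1,3,4}ᶜ
  {2,3,4,5}  = {1,6}ᶜ
Round 4 adds nothing — fixpoint reached.

|σ(ℰ)| = 16.  σ(ℰ) = { {}, {1}, {6}, {1,6}, {2,5}, {3,4}, {1,2,5}, {1,3,4}, {2,5,6}, {3,4,6}, {1,2,5,6}, {1,3,4,6}, {2,3,4,5}, {1,2,3,4,5}, {2,3,4,5,6}, S }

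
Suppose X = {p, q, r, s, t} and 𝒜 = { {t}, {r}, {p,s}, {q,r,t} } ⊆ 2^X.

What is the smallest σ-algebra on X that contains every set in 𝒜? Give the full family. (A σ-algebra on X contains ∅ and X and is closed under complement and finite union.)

Begin from { ∅, {r}, {t}, {p,s}, {q,r,t}, X } (that is, 𝒜 plus ∅ and X).
Step 1 (5 new):
  {r,t}  = {r} ∪ {t}
  {p,r,s}  = {r} ∪ {p,s}
  {p,s,t}  = {p,s} ∪ {t}
  {p,q,r,s}  = complement {t}
  {p,q,s,t}  = complement {r}
  [11 total]
Step 2: +4 →
  {q,r}  = complement {p,s,t}
  {q,t}  = complement {p,r,s}
  {p,q,s}  = complement {r,t}
  {p,r,s,t}  = {p,s,t} ∪ {r}
  [15 total]
Step 3: +1 →
  {q}  = complement {p,r,s,t}
  [16 total]
After Step 4 the family is unchanged; done.

σ(𝒜) = { ∅, {q}, {r}, {t}, {p,s}, {q,r}, {q,t}, {r,t}, {p,q,s}, {p,r,s}, {p,s,t}, {q,r,t}, {p,q,r,s}, {p,q,s,t}, {p,r,s,t}, X }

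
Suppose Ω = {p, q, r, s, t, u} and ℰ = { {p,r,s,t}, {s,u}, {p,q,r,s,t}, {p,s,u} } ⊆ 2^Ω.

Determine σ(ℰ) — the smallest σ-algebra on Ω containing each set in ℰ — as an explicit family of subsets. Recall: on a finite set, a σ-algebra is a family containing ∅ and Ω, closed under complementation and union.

|σ(ℰ)| = 32.  σ(ℰ) = { {}, {p}, {q}, {s}, {u}, {p,q}, {p,s}, {p,u}, {q,s}, {q,u}, {r,t}, {s,u}, {p,q,s}, {p,q,u}, {p,r,t}, {p,s,u}, {q,r,t}, {q,s,u}, {r,s,t}, {r,t,u}, {p,q,r,t}, {p,q,s,u}, {p,r,s,t}, {p,r,t,u}, {q,r,s,t}, {q,r,t,u}, {r,s,t,u}, {p,q,r,s,t}, {p,q,r,t,u}, {p,r,s,t,u}, {q,r,s,t,u}, Ω }

Check:
Initial family (6 sets): { {}, {s,u}, {p,s,u}, {p,r,s,t}, {p,q,r,s,t}, Ω }.
Round 1: 5 new —
  {u}  = Ω∖{p,q,r,s,t}
  {q,u}  = Ω∖{p,r,s,t}
  {q,r,t}  = Ω∖{p,s,u}
  {p,q,r,t}  = Ω∖{s,u}
  {p,r,s,t,u}  = {p,r,s,t} ∪ {s,u}
Round 2: 6 new —
  {q}  = Ω∖{p,r,s,t,u}
  {q,s,u}  = {q,u} ∪ {s,u}
  {p,q,s,u}  = {q,u} ∪ {p,s,u}
  {q,r,t,u}  = {q,u} ∪ {q,r,t}
  {p,q,r,t,u}  = {q,u} ∪ {p,q,r,t}
  {q,r,s,t,u}  = {q,r,t} ∪ {s,u}
Round 3: +5 →
  {p}  = Ω∖{q,r,s,t,u}
  {s}  = Ω∖{p,q,r,t,u}
  {p,s}  = Ω∖{q,r,t,u}
  {r,t}  = Ω∖{p,q,s,u}
  {p,r,t}  = Ω∖{q,s,u}
Round 4 adds 10:
  {p,q}  = {p} ∪ {q}
  {p,u}  = {p} ∪ {u}
  {q,s}  = {q} ∪ {s}
  {p,q,s}  = {q} ∪ {p,s}
  {p,q,u}  = {p} ∪ {q,u}
  {r,s,t}  = {r,t} ∪ {s}
  {r,t,u}  = {u} ∪ {r,t}
  {p,r,t,u}  = {p,r,t} ∪ {u}
  {q,r,s,t}  = {q,r,t} ∪ {s}
  {r,s,t,u}  = {r,t} ∪ {s,u}
Round 5: no new sets; the family is a σ-algebra.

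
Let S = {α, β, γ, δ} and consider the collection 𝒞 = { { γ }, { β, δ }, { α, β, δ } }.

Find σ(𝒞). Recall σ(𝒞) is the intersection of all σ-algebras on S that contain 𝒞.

|σ(𝒞)| = 8.  σ(𝒞) = { ∅, { α }, { γ }, { α, γ }, { β, δ }, { α, β, δ }, { β, γ, δ }, S }

Derivation:
Start: 𝒞 ∪ {∅, S} = { ∅, { γ }, { β, δ }, { α, β, δ }, S }.
Pass 1 (2 new):
  { α, γ }  = S∖{ β, δ }
  { β, γ, δ }  = { γ } ∪ { β, δ }
  [7 total]
Pass 2. New:
  { α }  = S∖{ β, γ, δ }
  [8 total]
Pass 3: closed — nothing new.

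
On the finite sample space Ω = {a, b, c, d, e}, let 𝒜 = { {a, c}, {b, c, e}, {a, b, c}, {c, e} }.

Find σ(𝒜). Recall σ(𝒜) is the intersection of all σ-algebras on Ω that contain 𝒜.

Seed the family with 𝒜 together with ∅ and Ω: { ∅, {a, c}, {c, e}, {a, b, c}, {b, c, e}, Ω }.
Iteration 1 adds 6:
  {a, d}  = Ω∖{b, c, e}
  {d, e}  = Ω∖{a, b, c}
  {a, b, d}  = Ω∖{c, e}
  {a, c, e}  = {a, c} ∪ {c, e}
  {b, d, e}  = Ω∖{a, c}
  {a, b, c, e}  = {b, c, e} ∪ {a, b, c}
  |family| = 12
Iteration 2. New:
  {d}  = Ω∖{a, b, c, e}
  {b, d}  = Ω∖{a, c, e}
  {a, c, d}  = {a, d} ∪ {a, c}
  {a, d, e}  = {d, e} ∪ {a, d}
  {c, d, e}  = {d, e} ∪ {c, e}
  {a, b, c, d}  = {a, b, c} ∪ {a, b, d}
  {a, b, d, e}  = {a, b, d} ∪ {d, e}
  {a, c, d, e}  = {a, c, e} ∪ {d, e}
  {b, c, d, e}  = {d, e} ∪ {b, c, e}
  |family| = 21
Iteration 3 (7 new):
  {a}  = Ω∖{b, c, d, e}
  {b}  = Ω∖{a, c, d, e}
  {c}  = Ω∖{a, b, d, e}
  {e}  = Ω∖{a, b, c, d}
  {a, b}  = Ω∖{c, d, e}
  {b, c}  = Ω∖{a, d, e}
  {b, e}  = Ω∖{a, c, d}
  |family| = 28
Iteration 4 (4 new):
  {a, e}  = {e} ∪ {a}
  {c, d}  = {c} ∪ {d}
  {a, b, e}  = {b, e} ∪ {a, b}
  {b, c, d}  = {c} ∪ {b, d}
  |family| = 32
Iteration 5: closed — nothing new.

|σ(𝒜)| = 32.  σ(𝒜) = { ∅, {a}, {b}, {c}, {d}, {e}, {a, b}, {a, c}, {a, d}, {a, e}, {b, c}, {b, d}, {b, e}, {c, d}, {c, e}, {d, e}, {a, b, c}, {a, b, d}, {a, b, e}, {a, c, d}, {a, c, e}, {a, d, e}, {b, c, d}, {b, c, e}, {b, d, e}, {c, d, e}, {a, b, c, d}, {a, b, c, e}, {a, b, d, e}, {a, c, d, e}, {b, c, d, e}, Ω }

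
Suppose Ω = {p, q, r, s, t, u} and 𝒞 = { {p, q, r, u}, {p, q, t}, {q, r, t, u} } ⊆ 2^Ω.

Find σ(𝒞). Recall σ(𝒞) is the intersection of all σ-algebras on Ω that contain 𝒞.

σ(𝒞) = { {}, {p}, {q}, {s}, {t}, {p, q}, {p, s}, {p, t}, {q, s}, {q, t}, {r, u}, {s, t}, {p, q, s}, {p, q, t}, {p, r, u}, {p, s, t}, {q, r, u}, {q, s, t}, {r, s, u}, {r, t, u}, {p, q, r, u}, {p, q, s, t}, {p, r, s, u}, {p, r, t, u}, {q, r, s, u}, {q, r, t, u}, {r, s, t, u}, {p, q, r, s, u}, {p, q, r, t, u}, {p, r, s, t, u}, {q, r, s, t, u}, Ω }

Check:
Seed the family with 𝒞 together with ∅ and Ω: { {}, {p, q, t}, {p, q, r, u}, {q, r, t, u}, Ω }.
Step 1. New:
  {p, s}  = complement {q, r, t, u}
  {s, t}  = complement {p, q, r, u}
  {r, s, u}  = complement {p, q, t}
  {p, q, r, t, u}  = {p, q, t} ∪ {p, q, r, u}
  (now 9)
Step 2: 7 new —
  {s}  = complement {p, q, r, t, u}
  {p, s, t}  = {s, t} ∪ {p, s}
  {p, q, s, t}  = {s, t} ∪ {p, q, t}
  {p, r, s, u}  = {p, s} ∪ {r, s, u}
  {r, s, t, u}  = {s, t} ∪ {r, s, u}
  {p, q, r, s, u}  = {p, q, r, u} ∪ {p, s}
  {q, r, s, t, u}  = {s, t} ∪ {q, r, t, u}
  (now 16)
Step 3 adds 7:
  {p}  = complement {q, r, s, t, u}
  {t}  = complement {p, q, r, s, u}
  {p, q}  = complement {r, s, t, u}
  {q, t}  = complement {p, r, s, u}
  {r, u}  = complement {p, q, s, t}
  {q, r, u}  = complement {p, s, t}
  {p, r, s, t, u}  = {s, t} ∪ {p, r, s, u}
  (now 23)
Step 4 adds 7:
  {q}  = complement {p, r, s, t, u}
  {p, t}  = {p} ∪ {t}
  {p, q, s}  = {p, q} ∪ {p, s}
  {p, r, u}  = {p} ∪ {r, u}
  {q, s, t}  = {q, t} ∪ {s, t}
  {r, t, u}  = {t} ∪ {r, u}
  {q, r, s, u}  = {q, r, u} ∪ {s}
  (now 30)
Step 5. New:
  {q, s}  = {q} ∪ {s}
  {p, r, t, u}  = {p} ∪ {r, t, u}
  (now 32)
Step 6: closed — nothing new.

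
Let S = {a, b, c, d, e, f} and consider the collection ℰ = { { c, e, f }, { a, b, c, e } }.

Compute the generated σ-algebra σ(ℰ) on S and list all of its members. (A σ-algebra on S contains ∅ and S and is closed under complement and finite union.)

Seed the family with ℰ together with ∅ and S: { {}, { c, e, f }, { a, b, c, e }, S }.
Round 1 (3 new):
  { d, f }  = { a, b, c, e }ᶜ
  { a, b, d }  = { c, e, f }ᶜ
  { a, b, c, e, f }  = { a, b, c, e } ∪ { c, e, f }
  |family| = 7
Round 2. New:
  { d }  = { a, b, c, e, f }ᶜ
  { a, b, d, f }  = { d, f } ∪ { a, b, d }
  { c, d, e, f }  = { c, e, f } ∪ { d, f }
  { a, b, c, d, e }  = { a, b, c, e } ∪ { a, b, d }
  |family| = 11
Round 3 adds 3:
  { f }  = { a, b, c, d, e }ᶜ
  { a, b }  = { c, d, e, f }ᶜ
  { c, e }  = { a, b, d, f }ᶜ
  |family| = 14
Round 4. New:
  { a, b, f }  = { a, b } ∪ { f }
  { c, d, e }  = { d } ∪ { c, e }
  |family| = 16
Round 5: already closed under ᶜ and ∪.

|σ(ℰ)| = 16.  σ(ℰ) = { {}, { d }, { f }, { a, b }, { c, e }, { d, f }, { a, b, d }, { a, b, f }, { c, d, e }, { c, e, f }, { a, b, c, e }, { a, b, d, f }, { c, d, e, f }, { a, b, c, d, e }, { a, b, c, e, f }, S }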